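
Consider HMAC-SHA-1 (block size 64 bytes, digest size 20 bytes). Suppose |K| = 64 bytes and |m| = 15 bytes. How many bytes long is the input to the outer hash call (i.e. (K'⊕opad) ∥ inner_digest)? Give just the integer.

Key is 64 ≤ 64 bytes, zero-padded: |K'| = 64.
Outer input = (K'⊕opad) ∥ H(inner) → 64 + 20 = 84 bytes.

84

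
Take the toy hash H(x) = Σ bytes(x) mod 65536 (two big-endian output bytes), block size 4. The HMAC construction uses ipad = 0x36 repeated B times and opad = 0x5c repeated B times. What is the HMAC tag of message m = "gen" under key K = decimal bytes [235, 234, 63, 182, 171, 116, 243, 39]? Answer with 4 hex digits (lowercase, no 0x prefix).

0180

Key decimal bytes [235, 234, 63, 182, 171, 116, 243, 39] = eb ea 3f b6 ab 74 f3 27 is 8 bytes > B = 4, so hash it first: H(key) = 05 03, then zero-pad to 4 bytes: K' = 05 03 00 00.
K' ⊕ ipad = 33 35 36 36.  K' ⊕ opad = 59 5f 5c 5c.
Inner input = (K'⊕ipad) ∥ m = 33 35 36 36 ∥ 67 65 6e.
Inner hash: sum = 51+53+54+54+103+101+110 = 526 → 02 0e.
Outer input = (K'⊕opad) ∥ inner = 59 5f 5c 5c ∥ 02 0e.
Outer hash (tag): sum = 89+95+92+92+2+14 = 384 → 01 80.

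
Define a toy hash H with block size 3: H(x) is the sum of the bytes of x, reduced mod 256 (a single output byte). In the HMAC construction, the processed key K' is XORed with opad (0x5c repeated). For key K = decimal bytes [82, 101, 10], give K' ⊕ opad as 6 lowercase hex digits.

0e3956

Key decimal bytes [82, 101, 10] = 52 65 0a is exactly B = 3 bytes: K' = 52 65 0a.
XOR each byte with 0x5c: 52⊕5c=0e, 65⊕5c=39, 0a⊕5c=56.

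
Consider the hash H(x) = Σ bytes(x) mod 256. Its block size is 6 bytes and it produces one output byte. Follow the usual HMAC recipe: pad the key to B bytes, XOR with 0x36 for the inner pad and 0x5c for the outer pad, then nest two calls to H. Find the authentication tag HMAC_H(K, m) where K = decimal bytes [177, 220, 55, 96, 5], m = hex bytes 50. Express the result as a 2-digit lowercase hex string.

4a

Key decimal bytes [177, 220, 55, 96, 5] = b1 dc 37 60 05 is 5 bytes ≤ B = 6; zero-pad to 6 bytes: K' = b1 dc 37 60 05 00.
K' ⊕ ipad = 87 ea 01 56 33 36.  K' ⊕ opad = ed 80 6b 3c 59 5c.
Inner input = (K'⊕ipad) ∥ m = 87 ea 01 56 33 36 ∥ 50.
Inner hash: sum = 135+234+1+86+51+54+80 = 641; mod 256 = 129 → 81.
Outer input = (K'⊕opad) ∥ inner = ed 80 6b 3c 59 5c ∥ 81.
Outer hash (tag): sum = 237+128+107+60+89+92+129 = 842; mod 256 = 74 → 4a.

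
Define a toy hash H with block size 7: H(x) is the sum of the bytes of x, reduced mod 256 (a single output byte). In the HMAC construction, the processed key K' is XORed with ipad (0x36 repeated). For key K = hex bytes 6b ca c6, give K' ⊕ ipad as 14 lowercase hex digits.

5dfcf036363636

Key hex bytes 6b ca c6 is 3 bytes ≤ B = 7; zero-pad to 7 bytes: K' = 6b ca c6 00 00 00 00.
XOR each byte with 0x36: 6b⊕36=5d, ca⊕36=fc, c6⊕36=f0, 00⊕36=36, 00⊕36=36, 00⊕36=36, 00⊕36=36.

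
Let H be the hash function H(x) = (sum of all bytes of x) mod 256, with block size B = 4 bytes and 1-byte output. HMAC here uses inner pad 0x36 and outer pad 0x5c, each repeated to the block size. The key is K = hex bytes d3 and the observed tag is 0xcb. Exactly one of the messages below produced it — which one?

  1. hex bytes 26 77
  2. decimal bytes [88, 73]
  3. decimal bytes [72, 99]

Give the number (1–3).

Key hex bytes d3 is 1 byte ≤ B = 4; zero-pad to 4 bytes: K' = d3 00 00 00.
K' ⊕ ipad = e5 36 36 36; K' ⊕ opad = 8f 5c 5c 5c.
m1: inner = H(e5 36 36 36 26 77) = 24; tag = H(8f 5c 5c 5c 24) = c7
m2: inner = H(e5 36 36 36 58 49) = 28; tag = H(8f 5c 5c 5c 28) = cb ← matches
m3: inner = H(e5 36 36 36 48 63) = 32; tag = H(8f 5c 5c 5c 32) = d5

2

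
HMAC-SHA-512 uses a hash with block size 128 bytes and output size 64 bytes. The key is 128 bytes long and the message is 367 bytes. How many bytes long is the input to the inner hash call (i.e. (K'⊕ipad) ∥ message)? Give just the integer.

495

Key is 128 ≤ 128 bytes, zero-padded: |K'| = 128.
Inner input = (K'⊕ipad) ∥ m → 128 + 367 = 495 bytes.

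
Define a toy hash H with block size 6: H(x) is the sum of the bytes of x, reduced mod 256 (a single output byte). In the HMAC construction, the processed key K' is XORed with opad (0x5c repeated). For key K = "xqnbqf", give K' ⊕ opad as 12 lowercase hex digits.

242d323e2d3a

Key "xqnbqf" = 78 71 6e 62 71 66 is exactly B = 6 bytes: K' = 78 71 6e 62 71 66.
XOR each byte with 0x5c: 78⊕5c=24, 71⊕5c=2d, 6e⊕5c=32, 62⊕5c=3e, 71⊕5c=2d, 66⊕5c=3a.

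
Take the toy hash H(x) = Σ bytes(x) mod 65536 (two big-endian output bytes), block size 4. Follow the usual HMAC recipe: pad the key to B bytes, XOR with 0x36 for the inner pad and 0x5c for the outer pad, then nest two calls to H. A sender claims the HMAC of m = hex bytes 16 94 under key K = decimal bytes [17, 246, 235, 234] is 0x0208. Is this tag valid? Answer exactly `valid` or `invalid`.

Key decimal bytes [17, 246, 235, 234] = 11 f6 eb ea is exactly B = 4 bytes: K' = 11 f6 eb ea.
K' ⊕ ipad = 27 c0 dd dc; K' ⊕ opad = 4d aa b7 b6.
Inner hash: sum = 39+192+221+220+22+148 = 842 → 03 4a.
Outer hash (recomputed tag): sum = 77+170+183+182+3+74 = 689 → 02 b1.
Recomputed tag = 02b1; claimed = 0208 → mismatch.

invalid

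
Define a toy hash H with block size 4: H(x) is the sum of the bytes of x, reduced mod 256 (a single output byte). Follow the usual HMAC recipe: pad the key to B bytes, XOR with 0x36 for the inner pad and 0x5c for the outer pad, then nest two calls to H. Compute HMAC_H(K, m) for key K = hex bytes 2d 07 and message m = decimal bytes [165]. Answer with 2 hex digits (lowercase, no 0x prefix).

e1

Key hex bytes 2d 07 is 2 bytes ≤ B = 4; zero-pad to 4 bytes: K' = 2d 07 00 00.
K' ⊕ ipad = 1b 31 36 36.  K' ⊕ opad = 71 5b 5c 5c.
Inner input = (K'⊕ipad) ∥ m = 1b 31 36 36 ∥ a5.
Inner hash: sum = 27+49+54+54+165 = 349; mod 256 = 93 → 5d.
Outer input = (K'⊕opad) ∥ inner = 71 5b 5c 5c ∥ 5d.
Outer hash (tag): sum = 113+91+92+92+93 = 481; mod 256 = 225 → e1.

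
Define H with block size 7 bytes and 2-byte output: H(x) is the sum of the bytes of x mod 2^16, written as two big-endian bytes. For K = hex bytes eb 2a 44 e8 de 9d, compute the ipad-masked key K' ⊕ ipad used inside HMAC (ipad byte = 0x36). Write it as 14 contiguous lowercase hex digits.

dd1c72dee8ab36

Key hex bytes eb 2a 44 e8 de 9d is 6 bytes ≤ B = 7; zero-pad to 7 bytes: K' = eb 2a 44 e8 de 9d 00.
XOR each byte with 0x36: eb⊕36=dd, 2a⊕36=1c, 44⊕36=72, e8⊕36=de, de⊕36=e8, 9d⊕36=ab, 00⊕36=36.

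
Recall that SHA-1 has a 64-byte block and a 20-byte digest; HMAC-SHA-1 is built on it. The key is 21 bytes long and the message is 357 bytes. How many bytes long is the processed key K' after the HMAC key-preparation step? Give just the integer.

Key is 21 ≤ 64 bytes, zero-padded: |K'| = 64.

64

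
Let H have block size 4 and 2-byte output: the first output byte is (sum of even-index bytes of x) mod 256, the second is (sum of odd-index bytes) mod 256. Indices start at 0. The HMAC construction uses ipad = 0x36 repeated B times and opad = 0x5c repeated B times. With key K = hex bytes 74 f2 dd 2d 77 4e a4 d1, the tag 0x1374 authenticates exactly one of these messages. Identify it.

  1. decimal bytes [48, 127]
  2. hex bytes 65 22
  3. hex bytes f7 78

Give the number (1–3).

3

Key hex bytes 74 f2 dd 2d 77 4e a4 d1 is 8 bytes > B = 4, so hash it first: H(key) = 6c 3e, then zero-pad to 4 bytes: K' = 6c 3e 00 00.
K' ⊕ ipad = 5a 08 36 36; K' ⊕ opad = 30 62 5c 5c.
m1: inner = H(5a 08 36 36 30 7f) = c0 bd; tag = H(30 62 5c 5c c0 bd) = 4c7b
m2: inner = H(5a 08 36 36 65 22) = f5 60; tag = H(30 62 5c 5c f5 60) = 811e
m3: inner = H(5a 08 36 36 f7 78) = 87 b6; tag = H(30 62 5c 5c 87 b6) = 1374 ← matches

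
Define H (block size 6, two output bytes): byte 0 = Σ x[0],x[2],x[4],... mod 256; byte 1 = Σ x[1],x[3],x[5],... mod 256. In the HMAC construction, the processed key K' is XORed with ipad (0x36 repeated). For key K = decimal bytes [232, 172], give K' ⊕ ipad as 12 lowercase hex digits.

Key decimal bytes [232, 172] = e8 ac is 2 bytes ≤ B = 6; zero-pad to 6 bytes: K' = e8 ac 00 00 00 00.
XOR each byte with 0x36: e8⊕36=de, ac⊕36=9a, 00⊕36=36, 00⊕36=36, 00⊕36=36, 00⊕36=36.

de9a36363636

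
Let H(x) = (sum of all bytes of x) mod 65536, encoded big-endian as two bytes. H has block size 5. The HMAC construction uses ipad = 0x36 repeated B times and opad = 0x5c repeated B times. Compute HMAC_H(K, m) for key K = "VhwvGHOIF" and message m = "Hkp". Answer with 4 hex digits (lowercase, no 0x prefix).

01e1

Key "VhwvGHOIF" = 56 68 77 76 47 48 4f 49 46 is 9 bytes > B = 5, so hash it first: H(key) = 03 18, then zero-pad to 5 bytes: K' = 03 18 00 00 00.
K' ⊕ ipad = 35 2e 36 36 36.  K' ⊕ opad = 5f 44 5c 5c 5c.
Inner input = (K'⊕ipad) ∥ m = 35 2e 36 36 36 ∥ 48 6b 70.
Inner hash: sum = 53+46+54+54+54+72+107+112 = 552 → 02 28.
Outer input = (K'⊕opad) ∥ inner = 5f 44 5c 5c 5c ∥ 02 28.
Outer hash (tag): sum = 95+68+92+92+92+2+40 = 481 → 01 e1.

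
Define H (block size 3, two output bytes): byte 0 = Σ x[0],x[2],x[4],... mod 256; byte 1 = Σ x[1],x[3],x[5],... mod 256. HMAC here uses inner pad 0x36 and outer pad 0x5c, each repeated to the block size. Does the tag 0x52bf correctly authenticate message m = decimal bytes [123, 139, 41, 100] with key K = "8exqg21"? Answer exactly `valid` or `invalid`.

Key "8exqg21" = 38 65 78 71 67 32 31 is 7 bytes > B = 3, so hash it first: H(key) = 48 08, then zero-pad to 3 bytes: K' = 48 08 00.
K' ⊕ ipad = 7e 3e 36; K' ⊕ opad = 14 54 5c.
Inner hash: even-index sum = 419 mod 256 = 163; odd-index sum = 226 mod 256 = 226 → a3 e2.
Outer hash (recomputed tag): even-index sum = 338 mod 256 = 82; odd-index sum = 247 mod 256 = 247 → 52 f7.
Recomputed tag = 52f7; claimed = 52bf → mismatch.

invalid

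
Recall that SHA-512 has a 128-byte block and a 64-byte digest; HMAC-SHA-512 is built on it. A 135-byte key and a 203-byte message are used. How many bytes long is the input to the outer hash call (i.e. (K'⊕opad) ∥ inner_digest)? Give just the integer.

Key is 135 > 128 bytes, so it is hashed to 64 bytes then zero-padded to 128: |K'| = 128.
Outer input = (K'⊕opad) ∥ H(inner) → 128 + 64 = 192 bytes.

192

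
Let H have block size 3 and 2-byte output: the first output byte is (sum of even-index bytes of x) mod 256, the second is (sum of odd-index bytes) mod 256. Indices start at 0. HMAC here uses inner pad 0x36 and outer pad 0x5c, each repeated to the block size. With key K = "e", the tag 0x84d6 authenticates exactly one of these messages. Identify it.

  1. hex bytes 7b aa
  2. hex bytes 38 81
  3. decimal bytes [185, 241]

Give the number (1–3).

Key "e" = 65 is 1 byte ≤ B = 3; zero-pad to 3 bytes: K' = 65 00 00.
K' ⊕ ipad = 53 36 36; K' ⊕ opad = 39 5c 5c.
m1: inner = H(53 36 36 7b aa) = 33 b1; tag = H(39 5c 5c 33 b1) = 468f
m2: inner = H(53 36 36 38 81) = 0a 6e; tag = H(39 5c 5c 0a 6e) = 0366
m3: inner = H(53 36 36 b9 f1) = 7a ef; tag = H(39 5c 5c 7a ef) = 84d6 ← matches

3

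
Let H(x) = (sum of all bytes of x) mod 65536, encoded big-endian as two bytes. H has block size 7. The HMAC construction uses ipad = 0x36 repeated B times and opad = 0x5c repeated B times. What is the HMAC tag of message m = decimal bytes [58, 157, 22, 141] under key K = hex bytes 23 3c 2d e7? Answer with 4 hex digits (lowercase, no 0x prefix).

0349

Key hex bytes 23 3c 2d e7 is 4 bytes ≤ B = 7; zero-pad to 7 bytes: K' = 23 3c 2d e7 00 00 00.
K' ⊕ ipad = 15 0a 1b d1 36 36 36.  K' ⊕ opad = 7f 60 71 bb 5c 5c 5c.
Inner input = (K'⊕ipad) ∥ m = 15 0a 1b d1 36 36 36 ∥ 3a 9d 16 8d.
Inner hash: sum = 21+10+27+209+54+54+54+58+157+22+141 = 807 → 03 27.
Outer input = (K'⊕opad) ∥ inner = 7f 60 71 bb 5c 5c 5c ∥ 03 27.
Outer hash (tag): sum = 127+96+113+187+92+92+92+3+39 = 841 → 03 49.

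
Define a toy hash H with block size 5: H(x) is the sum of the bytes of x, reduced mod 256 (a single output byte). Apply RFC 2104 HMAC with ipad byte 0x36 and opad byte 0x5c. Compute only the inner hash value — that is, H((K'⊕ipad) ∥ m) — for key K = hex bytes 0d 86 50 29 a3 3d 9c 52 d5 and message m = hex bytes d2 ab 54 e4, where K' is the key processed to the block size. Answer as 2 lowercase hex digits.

26

Key hex bytes 0d 86 50 29 a3 3d 9c 52 d5 is 9 bytes > B = 5, so hash it first: H(key) = af, then zero-pad to 5 bytes: K' = af 00 00 00 00.
K' ⊕ ipad = 99 36 36 36 36.
Inner input = 99 36 36 36 36 ∥ d2 ab 54 e4.
Inner hash: sum = 153+54+54+54+54+210+171+84+228 = 1062; mod 256 = 38 → 26.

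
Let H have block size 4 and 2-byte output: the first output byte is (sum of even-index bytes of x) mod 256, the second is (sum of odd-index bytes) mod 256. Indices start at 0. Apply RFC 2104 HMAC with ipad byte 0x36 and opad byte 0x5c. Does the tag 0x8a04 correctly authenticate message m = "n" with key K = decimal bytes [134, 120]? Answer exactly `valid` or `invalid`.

Key decimal bytes [134, 120] = 86 78 is 2 bytes ≤ B = 4; zero-pad to 4 bytes: K' = 86 78 00 00.
K' ⊕ ipad = b0 4e 36 36; K' ⊕ opad = da 24 5c 5c.
Inner hash: even-index sum = 340 mod 256 = 84; odd-index sum = 132 mod 256 = 132 → 54 84.
Outer hash (recomputed tag): even-index sum = 394 mod 256 = 138; odd-index sum = 260 mod 256 = 4 → 8a 04.
Recomputed tag = 8a04; claimed = 8a04 → match.

valid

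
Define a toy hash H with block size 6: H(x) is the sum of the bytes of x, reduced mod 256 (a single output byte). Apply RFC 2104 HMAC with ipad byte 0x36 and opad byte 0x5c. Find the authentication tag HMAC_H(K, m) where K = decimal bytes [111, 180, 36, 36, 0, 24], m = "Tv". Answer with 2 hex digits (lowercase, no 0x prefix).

d8

Key decimal bytes [111, 180, 36, 36, 0, 24] = 6f b4 24 24 00 18 is exactly B = 6 bytes: K' = 6f b4 24 24 00 18.
K' ⊕ ipad = 59 82 12 12 36 2e.  K' ⊕ opad = 33 e8 78 78 5c 44.
Inner input = (K'⊕ipad) ∥ m = 59 82 12 12 36 2e ∥ 54 76.
Inner hash: sum = 89+130+18+18+54+46+84+118 = 557; mod 256 = 45 → 2d.
Outer input = (K'⊕opad) ∥ inner = 33 e8 78 78 5c 44 ∥ 2d.
Outer hash (tag): sum = 51+232+120+120+92+68+45 = 728; mod 256 = 216 → d8.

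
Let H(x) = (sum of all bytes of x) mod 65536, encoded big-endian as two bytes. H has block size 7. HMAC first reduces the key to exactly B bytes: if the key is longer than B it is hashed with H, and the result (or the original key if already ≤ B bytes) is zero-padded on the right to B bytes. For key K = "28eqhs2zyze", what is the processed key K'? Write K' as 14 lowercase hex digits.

041f0000000000

|K| = 11 > B = 7, so first hash the key.
H(K): sum = 50+56+101+113+104+115+50+122+121+122+101 = 1055 → 04 1f.
Zero-pad H(K) = 04 1f to 7 bytes: K' = 04 1f 00 00 00 00 00.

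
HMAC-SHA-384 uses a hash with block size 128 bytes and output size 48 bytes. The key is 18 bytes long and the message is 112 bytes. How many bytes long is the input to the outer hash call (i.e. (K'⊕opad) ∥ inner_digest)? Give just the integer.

176

Key is 18 ≤ 128 bytes, zero-padded: |K'| = 128.
Outer input = (K'⊕opad) ∥ H(inner) → 128 + 48 = 176 bytes.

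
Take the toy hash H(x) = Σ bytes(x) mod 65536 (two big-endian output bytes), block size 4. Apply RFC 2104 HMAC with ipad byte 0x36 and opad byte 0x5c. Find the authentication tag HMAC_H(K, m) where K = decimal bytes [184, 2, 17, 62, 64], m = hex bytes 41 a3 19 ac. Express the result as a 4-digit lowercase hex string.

Key decimal bytes [184, 2, 17, 62, 64] = b8 02 11 3e 40 is 5 bytes > B = 4, so hash it first: H(key) = 01 49, then zero-pad to 4 bytes: K' = 01 49 00 00.
K' ⊕ ipad = 37 7f 36 36.  K' ⊕ opad = 5d 15 5c 5c.
Inner input = (K'⊕ipad) ∥ m = 37 7f 36 36 ∥ 41 a3 19 ac.
Inner hash: sum = 55+127+54+54+65+163+25+172 = 715 → 02 cb.
Outer input = (K'⊕opad) ∥ inner = 5d 15 5c 5c ∥ 02 cb.
Outer hash (tag): sum = 93+21+92+92+2+203 = 503 → 01 f7.

01f7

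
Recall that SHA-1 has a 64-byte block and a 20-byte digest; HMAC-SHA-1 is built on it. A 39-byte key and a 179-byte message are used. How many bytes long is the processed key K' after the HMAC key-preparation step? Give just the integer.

64

Key is 39 ≤ 64 bytes, zero-padded: |K'| = 64.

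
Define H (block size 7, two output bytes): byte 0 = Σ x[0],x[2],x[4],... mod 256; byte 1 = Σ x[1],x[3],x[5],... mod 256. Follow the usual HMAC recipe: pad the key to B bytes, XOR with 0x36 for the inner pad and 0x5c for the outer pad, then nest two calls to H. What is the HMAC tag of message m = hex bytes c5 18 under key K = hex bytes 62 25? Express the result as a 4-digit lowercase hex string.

Key hex bytes 62 25 is 2 bytes ≤ B = 7; zero-pad to 7 bytes: K' = 62 25 00 00 00 00 00.
K' ⊕ ipad = 54 13 36 36 36 36 36.  K' ⊕ opad = 3e 79 5c 5c 5c 5c 5c.
Inner input = (K'⊕ipad) ∥ m = 54 13 36 36 36 36 36 ∥ c5 18.
Inner hash: even-index sum = 270 mod 256 = 14; odd-index sum = 324 mod 256 = 68 → 0e 44.
Outer input = (K'⊕opad) ∥ inner = 3e 79 5c 5c 5c 5c 5c ∥ 0e 44.
Outer hash (tag): even-index sum = 406 mod 256 = 150; odd-index sum = 319 mod 256 = 63 → 96 3f.

963f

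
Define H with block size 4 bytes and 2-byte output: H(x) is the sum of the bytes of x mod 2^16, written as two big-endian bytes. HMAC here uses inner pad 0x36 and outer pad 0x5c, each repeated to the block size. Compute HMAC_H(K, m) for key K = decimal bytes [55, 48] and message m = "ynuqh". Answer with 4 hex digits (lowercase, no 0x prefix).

Key decimal bytes [55, 48] = 37 30 is 2 bytes ≤ B = 4; zero-pad to 4 bytes: K' = 37 30 00 00.
K' ⊕ ipad = 01 06 36 36.  K' ⊕ opad = 6b 6c 5c 5c.
Inner input = (K'⊕ipad) ∥ m = 01 06 36 36 ∥ 79 6e 75 71 68.
Inner hash: sum = 1+6+54+54+121+110+117+113+104 = 680 → 02 a8.
Outer input = (K'⊕opad) ∥ inner = 6b 6c 5c 5c ∥ 02 a8.
Outer hash (tag): sum = 107+108+92+92+2+168 = 569 → 02 39.

0239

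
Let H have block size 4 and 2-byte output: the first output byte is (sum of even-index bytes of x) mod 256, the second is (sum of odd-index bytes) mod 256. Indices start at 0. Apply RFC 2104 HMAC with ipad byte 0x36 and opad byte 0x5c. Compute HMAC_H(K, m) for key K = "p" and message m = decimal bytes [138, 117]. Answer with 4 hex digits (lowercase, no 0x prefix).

Key "p" = 70 is 1 byte ≤ B = 4; zero-pad to 4 bytes: K' = 70 00 00 00.
K' ⊕ ipad = 46 36 36 36.  K' ⊕ opad = 2c 5c 5c 5c.
Inner input = (K'⊕ipad) ∥ m = 46 36 36 36 ∥ 8a 75.
Inner hash: even-index sum = 262 mod 256 = 6; odd-index sum = 225 mod 256 = 225 → 06 e1.
Outer input = (K'⊕opad) ∥ inner = 2c 5c 5c 5c ∥ 06 e1.
Outer hash (tag): even-index sum = 142 mod 256 = 142; odd-index sum = 409 mod 256 = 153 → 8e 99.

8e99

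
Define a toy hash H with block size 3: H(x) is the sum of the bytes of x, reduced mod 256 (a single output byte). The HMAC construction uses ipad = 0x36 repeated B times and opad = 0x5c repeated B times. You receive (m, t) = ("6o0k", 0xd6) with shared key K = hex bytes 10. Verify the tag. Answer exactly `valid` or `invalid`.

Key hex bytes 10 is 1 byte ≤ B = 3; zero-pad to 3 bytes: K' = 10 00 00.
K' ⊕ ipad = 26 36 36; K' ⊕ opad = 4c 5c 5c.
Inner hash: sum = 38+54+54+54+111+48+107 = 466; mod 256 = 210 → d2.
Outer hash (recomputed tag): sum = 76+92+92+210 = 470; mod 256 = 214 → d6.
Recomputed tag = d6; claimed = d6 → match.

valid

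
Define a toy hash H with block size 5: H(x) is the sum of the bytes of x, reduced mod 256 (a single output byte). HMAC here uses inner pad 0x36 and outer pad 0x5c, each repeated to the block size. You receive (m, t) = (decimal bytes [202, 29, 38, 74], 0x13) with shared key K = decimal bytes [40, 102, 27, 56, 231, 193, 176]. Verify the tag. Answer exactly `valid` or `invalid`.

valid

Key decimal bytes [40, 102, 27, 56, 231, 193, 176] = 28 66 1b 38 e7 c1 b0 is 7 bytes > B = 5, so hash it first: H(key) = 39, then zero-pad to 5 bytes: K' = 39 00 00 00 00.
K' ⊕ ipad = 0f 36 36 36 36; K' ⊕ opad = 65 5c 5c 5c 5c.
Inner hash: sum = 15+54+54+54+54+202+29+38+74 = 574; mod 256 = 62 → 3e.
Outer hash (recomputed tag): sum = 101+92+92+92+92+62 = 531; mod 256 = 19 → 13.
Recomputed tag = 13; claimed = 13 → match.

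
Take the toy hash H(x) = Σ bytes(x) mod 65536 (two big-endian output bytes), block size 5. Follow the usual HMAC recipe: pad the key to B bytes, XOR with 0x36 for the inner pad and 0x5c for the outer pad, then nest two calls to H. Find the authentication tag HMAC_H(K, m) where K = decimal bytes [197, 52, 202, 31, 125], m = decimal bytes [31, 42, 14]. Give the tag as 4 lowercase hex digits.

02b9

Key decimal bytes [197, 52, 202, 31, 125] = c5 34 ca 1f 7d is exactly B = 5 bytes: K' = c5 34 ca 1f 7d.
K' ⊕ ipad = f3 02 fc 29 4b.  K' ⊕ opad = 99 68 96 43 21.
Inner input = (K'⊕ipad) ∥ m = f3 02 fc 29 4b ∥ 1f 2a 0e.
Inner hash: sum = 243+2+252+41+75+31+42+14 = 700 → 02 bc.
Outer input = (K'⊕opad) ∥ inner = 99 68 96 43 21 ∥ 02 bc.
Outer hash (tag): sum = 153+104+150+67+33+2+188 = 697 → 02 b9.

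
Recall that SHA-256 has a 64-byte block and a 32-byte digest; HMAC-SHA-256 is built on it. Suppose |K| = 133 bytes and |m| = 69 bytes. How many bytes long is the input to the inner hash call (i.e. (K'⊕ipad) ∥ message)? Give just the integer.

133

Key is 133 > 64 bytes, so it is hashed to 32 bytes then zero-padded to 64: |K'| = 64.
Inner input = (K'⊕ipad) ∥ m → 64 + 69 = 133 bytes.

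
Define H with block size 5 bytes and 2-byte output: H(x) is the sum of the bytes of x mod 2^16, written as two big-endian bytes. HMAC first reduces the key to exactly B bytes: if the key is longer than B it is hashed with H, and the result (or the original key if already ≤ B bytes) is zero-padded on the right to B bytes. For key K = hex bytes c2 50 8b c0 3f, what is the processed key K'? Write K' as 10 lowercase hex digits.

Key hex bytes c2 50 8b c0 3f is exactly B = 5 bytes: K' = c2 50 8b c0 3f.

c2508bc03f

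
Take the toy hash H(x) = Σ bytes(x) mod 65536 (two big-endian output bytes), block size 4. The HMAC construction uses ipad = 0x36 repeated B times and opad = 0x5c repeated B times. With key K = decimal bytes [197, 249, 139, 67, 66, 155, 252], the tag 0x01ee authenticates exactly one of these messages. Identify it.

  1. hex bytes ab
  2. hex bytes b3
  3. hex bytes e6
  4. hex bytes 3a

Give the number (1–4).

2

Key decimal bytes [197, 249, 139, 67, 66, 155, 252] = c5 f9 8b 43 42 9b fc is 7 bytes > B = 4, so hash it first: H(key) = 04 65, then zero-pad to 4 bytes: K' = 04 65 00 00.
K' ⊕ ipad = 32 53 36 36; K' ⊕ opad = 58 39 5c 5c.
m1: inner = H(32 53 36 36 ab) = 01 9c; tag = H(58 39 5c 5c 01 9c) = 01e6
m2: inner = H(32 53 36 36 b3) = 01 a4; tag = H(58 39 5c 5c 01 a4) = 01ee ← matches
m3: inner = H(32 53 36 36 e6) = 01 d7; tag = H(58 39 5c 5c 01 d7) = 0221
m4: inner = H(32 53 36 36 3a) = 01 2b; tag = H(58 39 5c 5c 01 2b) = 0175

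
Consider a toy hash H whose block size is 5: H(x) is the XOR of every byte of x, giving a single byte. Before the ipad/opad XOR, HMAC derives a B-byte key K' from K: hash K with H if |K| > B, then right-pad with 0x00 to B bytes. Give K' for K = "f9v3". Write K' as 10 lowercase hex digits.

6639763300

Key "f9v3" = 66 39 76 33 is 4 bytes ≤ B = 5; zero-pad to 5 bytes: K' = 66 39 76 33 00.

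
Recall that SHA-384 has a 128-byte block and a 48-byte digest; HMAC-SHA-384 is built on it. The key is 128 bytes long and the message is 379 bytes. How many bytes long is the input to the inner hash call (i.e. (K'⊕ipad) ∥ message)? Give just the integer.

507

Key is 128 ≤ 128 bytes, zero-padded: |K'| = 128.
Inner input = (K'⊕ipad) ∥ m → 128 + 379 = 507 bytes.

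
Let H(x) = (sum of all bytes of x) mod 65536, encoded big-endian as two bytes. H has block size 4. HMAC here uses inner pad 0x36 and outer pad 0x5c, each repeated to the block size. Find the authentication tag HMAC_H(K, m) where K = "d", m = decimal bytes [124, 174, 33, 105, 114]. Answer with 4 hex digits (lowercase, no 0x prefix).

0169

Key "d" = 64 is 1 byte ≤ B = 4; zero-pad to 4 bytes: K' = 64 00 00 00.
K' ⊕ ipad = 52 36 36 36.  K' ⊕ opad = 38 5c 5c 5c.
Inner input = (K'⊕ipad) ∥ m = 52 36 36 36 ∥ 7c ae 21 69 72.
Inner hash: sum = 82+54+54+54+124+174+33+105+114 = 794 → 03 1a.
Outer input = (K'⊕opad) ∥ inner = 38 5c 5c 5c ∥ 03 1a.
Outer hash (tag): sum = 56+92+92+92+3+26 = 361 → 01 69.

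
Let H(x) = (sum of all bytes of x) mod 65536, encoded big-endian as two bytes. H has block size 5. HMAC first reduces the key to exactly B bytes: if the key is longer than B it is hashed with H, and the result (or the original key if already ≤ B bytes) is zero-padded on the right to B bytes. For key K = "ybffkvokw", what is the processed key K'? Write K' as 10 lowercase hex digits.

|K| = 9 > B = 5, so first hash the key.
H(K): sum = 121+98+102+102+107+118+111+107+119 = 985 → 03 d9.
Zero-pad H(K) = 03 d9 to 5 bytes: K' = 03 d9 00 00 00.

03d9000000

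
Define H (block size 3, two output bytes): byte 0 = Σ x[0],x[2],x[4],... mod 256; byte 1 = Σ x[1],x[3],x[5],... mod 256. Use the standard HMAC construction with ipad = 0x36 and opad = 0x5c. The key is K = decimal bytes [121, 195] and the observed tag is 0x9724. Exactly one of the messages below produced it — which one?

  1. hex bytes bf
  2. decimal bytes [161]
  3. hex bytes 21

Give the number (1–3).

Key decimal bytes [121, 195] = 79 c3 is 2 bytes ≤ B = 3; zero-pad to 3 bytes: K' = 79 c3 00.
K' ⊕ ipad = 4f f5 36; K' ⊕ opad = 25 9f 5c.
m1: inner = H(4f f5 36 bf) = 85 b4; tag = H(25 9f 5c 85 b4) = 3524
m2: inner = H(4f f5 36 a1) = 85 96; tag = H(25 9f 5c 85 96) = 1724
m3: inner = H(4f f5 36 21) = 85 16; tag = H(25 9f 5c 85 16) = 9724 ← matches

3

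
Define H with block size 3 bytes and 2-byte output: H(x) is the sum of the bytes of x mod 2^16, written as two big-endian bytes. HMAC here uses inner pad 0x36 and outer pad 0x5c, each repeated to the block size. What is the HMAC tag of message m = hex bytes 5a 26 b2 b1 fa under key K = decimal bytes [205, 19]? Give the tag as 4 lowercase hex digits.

0173

Key decimal bytes [205, 19] = cd 13 is 2 bytes ≤ B = 3; zero-pad to 3 bytes: K' = cd 13 00.
K' ⊕ ipad = fb 25 36.  K' ⊕ opad = 91 4f 5c.
Inner input = (K'⊕ipad) ∥ m = fb 25 36 ∥ 5a 26 b2 b1 fa.
Inner hash: sum = 251+37+54+90+38+178+177+250 = 1075 → 04 33.
Outer input = (K'⊕opad) ∥ inner = 91 4f 5c ∥ 04 33.
Outer hash (tag): sum = 145+79+92+4+51 = 371 → 01 73.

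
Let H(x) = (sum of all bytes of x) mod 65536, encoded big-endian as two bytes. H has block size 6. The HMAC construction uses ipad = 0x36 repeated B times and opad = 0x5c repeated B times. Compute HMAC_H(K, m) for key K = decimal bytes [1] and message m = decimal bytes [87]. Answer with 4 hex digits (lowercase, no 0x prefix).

02c6

Key decimal bytes [1] = 01 is 1 byte ≤ B = 6; zero-pad to 6 bytes: K' = 01 00 00 00 00 00.
K' ⊕ ipad = 37 36 36 36 36 36.  K' ⊕ opad = 5d 5c 5c 5c 5c 5c.
Inner input = (K'⊕ipad) ∥ m = 37 36 36 36 36 36 ∥ 57.
Inner hash: sum = 55+54+54+54+54+54+87 = 412 → 01 9c.
Outer input = (K'⊕opad) ∥ inner = 5d 5c 5c 5c 5c 5c ∥ 01 9c.
Outer hash (tag): sum = 93+92+92+92+92+92+1+156 = 710 → 02 c6.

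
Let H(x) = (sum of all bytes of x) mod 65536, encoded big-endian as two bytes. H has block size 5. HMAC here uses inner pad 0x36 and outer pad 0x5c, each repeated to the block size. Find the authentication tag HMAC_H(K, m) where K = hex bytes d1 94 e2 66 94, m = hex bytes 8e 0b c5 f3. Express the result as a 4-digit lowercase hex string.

Key hex bytes d1 94 e2 66 94 is exactly B = 5 bytes: K' = d1 94 e2 66 94.
K' ⊕ ipad = e7 a2 d4 50 a2.  K' ⊕ opad = 8d c8 be 3a c8.
Inner input = (K'⊕ipad) ∥ m = e7 a2 d4 50 a2 ∥ 8e 0b c5 f3.
Inner hash: sum = 231+162+212+80+162+142+11+197+243 = 1440 → 05 a0.
Outer input = (K'⊕opad) ∥ inner = 8d c8 be 3a c8 ∥ 05 a0.
Outer hash (tag): sum = 141+200+190+58+200+5+160 = 954 → 03 ba.

03ba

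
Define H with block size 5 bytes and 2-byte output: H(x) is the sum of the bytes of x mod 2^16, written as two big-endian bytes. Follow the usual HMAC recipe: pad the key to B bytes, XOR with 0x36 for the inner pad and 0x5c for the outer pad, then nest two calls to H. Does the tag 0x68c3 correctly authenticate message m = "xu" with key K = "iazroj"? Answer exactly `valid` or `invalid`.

Key "iazroj" = 69 61 7a 72 6f 6a is 6 bytes > B = 5, so hash it first: H(key) = 02 8f, then zero-pad to 5 bytes: K' = 02 8f 00 00 00.
K' ⊕ ipad = 34 b9 36 36 36; K' ⊕ opad = 5e d3 5c 5c 5c.
Inner hash: sum = 52+185+54+54+54+120+117 = 636 → 02 7c.
Outer hash (recomputed tag): sum = 94+211+92+92+92+2+124 = 707 → 02 c3.
Recomputed tag = 02c3; claimed = 68c3 → mismatch.

invalid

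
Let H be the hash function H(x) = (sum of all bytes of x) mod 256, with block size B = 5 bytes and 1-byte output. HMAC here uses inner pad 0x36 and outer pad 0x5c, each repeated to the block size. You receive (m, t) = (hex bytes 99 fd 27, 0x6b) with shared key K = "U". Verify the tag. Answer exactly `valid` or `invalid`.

Key "U" = 55 is 1 byte ≤ B = 5; zero-pad to 5 bytes: K' = 55 00 00 00 00.
K' ⊕ ipad = 63 36 36 36 36; K' ⊕ opad = 09 5c 5c 5c 5c.
Inner hash: sum = 99+54+54+54+54+153+253+39 = 760; mod 256 = 248 → f8.
Outer hash (recomputed tag): sum = 9+92+92+92+92+248 = 625; mod 256 = 113 → 71.
Recomputed tag = 71; claimed = 6b → mismatch.

invalid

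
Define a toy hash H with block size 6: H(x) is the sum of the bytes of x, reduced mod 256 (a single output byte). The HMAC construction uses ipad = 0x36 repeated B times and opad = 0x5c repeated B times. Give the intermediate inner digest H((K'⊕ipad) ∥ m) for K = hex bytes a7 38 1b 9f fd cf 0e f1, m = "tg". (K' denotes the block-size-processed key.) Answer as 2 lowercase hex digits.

3b

Key hex bytes a7 38 1b 9f fd cf 0e f1 is 8 bytes > B = 6, so hash it first: H(key) = 64, then zero-pad to 6 bytes: K' = 64 00 00 00 00 00.
K' ⊕ ipad = 52 36 36 36 36 36.
Inner input = 52 36 36 36 36 36 ∥ 74 67.
Inner hash: sum = 82+54+54+54+54+54+116+103 = 571; mod 256 = 59 → 3b.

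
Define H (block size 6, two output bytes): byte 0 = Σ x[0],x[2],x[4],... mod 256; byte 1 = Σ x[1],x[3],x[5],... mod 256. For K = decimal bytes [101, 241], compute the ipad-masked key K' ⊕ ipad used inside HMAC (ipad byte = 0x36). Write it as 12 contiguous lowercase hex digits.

Key decimal bytes [101, 241] = 65 f1 is 2 bytes ≤ B = 6; zero-pad to 6 bytes: K' = 65 f1 00 00 00 00.
XOR each byte with 0x36: 65⊕36=53, f1⊕36=c7, 00⊕36=36, 00⊕36=36, 00⊕36=36, 00⊕36=36.

53c736363636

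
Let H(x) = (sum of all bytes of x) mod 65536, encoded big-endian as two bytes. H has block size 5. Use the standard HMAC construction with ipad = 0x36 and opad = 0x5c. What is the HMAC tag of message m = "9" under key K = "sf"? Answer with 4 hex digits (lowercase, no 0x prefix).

01ee

Key "sf" = 73 66 is 2 bytes ≤ B = 5; zero-pad to 5 bytes: K' = 73 66 00 00 00.
K' ⊕ ipad = 45 50 36 36 36.  K' ⊕ opad = 2f 3a 5c 5c 5c.
Inner input = (K'⊕ipad) ∥ m = 45 50 36 36 36 ∥ 39.
Inner hash: sum = 69+80+54+54+54+57 = 368 → 01 70.
Outer input = (K'⊕opad) ∥ inner = 2f 3a 5c 5c 5c ∥ 01 70.
Outer hash (tag): sum = 47+58+92+92+92+1+112 = 494 → 01 ee.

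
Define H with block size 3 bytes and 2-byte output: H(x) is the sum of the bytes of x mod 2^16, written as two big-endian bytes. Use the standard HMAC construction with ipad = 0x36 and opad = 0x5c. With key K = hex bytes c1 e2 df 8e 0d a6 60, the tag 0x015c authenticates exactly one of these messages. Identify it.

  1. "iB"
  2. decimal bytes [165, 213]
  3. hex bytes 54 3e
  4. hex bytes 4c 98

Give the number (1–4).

Key hex bytes c1 e2 df 8e 0d a6 60 is 7 bytes > B = 3, so hash it first: H(key) = 04 23, then zero-pad to 3 bytes: K' = 04 23 00.
K' ⊕ ipad = 32 15 36; K' ⊕ opad = 58 7f 5c.
m1: inner = H(32 15 36 69 42) = 01 28; tag = H(58 7f 5c 01 28) = 015c ← matches
m2: inner = H(32 15 36 a5 d5) = 01 f7; tag = H(58 7f 5c 01 f7) = 022b
m3: inner = H(32 15 36 54 3e) = 01 0f; tag = H(58 7f 5c 01 0f) = 0143
m4: inner = H(32 15 36 4c 98) = 01 61; tag = H(58 7f 5c 01 61) = 0195

1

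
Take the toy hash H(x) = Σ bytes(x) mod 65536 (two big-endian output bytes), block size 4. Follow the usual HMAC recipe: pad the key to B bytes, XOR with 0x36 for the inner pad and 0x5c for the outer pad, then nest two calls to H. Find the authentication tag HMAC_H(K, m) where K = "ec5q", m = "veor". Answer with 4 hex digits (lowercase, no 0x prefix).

01be

Key "ec5q" = 65 63 35 71 is exactly B = 4 bytes: K' = 65 63 35 71.
K' ⊕ ipad = 53 55 03 47.  K' ⊕ opad = 39 3f 69 2d.
Inner input = (K'⊕ipad) ∥ m = 53 55 03 47 ∥ 76 65 6f 72.
Inner hash: sum = 83+85+3+71+118+101+111+114 = 686 → 02 ae.
Outer input = (K'⊕opad) ∥ inner = 39 3f 69 2d ∥ 02 ae.
Outer hash (tag): sum = 57+63+105+45+2+174 = 446 → 01 be.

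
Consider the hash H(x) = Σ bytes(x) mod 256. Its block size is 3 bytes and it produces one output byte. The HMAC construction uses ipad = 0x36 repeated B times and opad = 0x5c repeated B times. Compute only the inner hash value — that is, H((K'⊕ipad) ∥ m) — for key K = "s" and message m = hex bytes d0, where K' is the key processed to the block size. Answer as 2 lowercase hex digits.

Key "s" = 73 is 1 byte ≤ B = 3; zero-pad to 3 bytes: K' = 73 00 00.
K' ⊕ ipad = 45 36 36.
Inner input = 45 36 36 ∥ d0.
Inner hash: sum = 69+54+54+208 = 385; mod 256 = 129 → 81.

81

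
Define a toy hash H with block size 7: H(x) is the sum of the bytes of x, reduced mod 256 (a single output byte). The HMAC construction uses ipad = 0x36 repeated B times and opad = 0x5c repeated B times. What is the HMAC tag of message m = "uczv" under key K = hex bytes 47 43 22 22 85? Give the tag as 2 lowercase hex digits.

bc

Key hex bytes 47 43 22 22 85 is 5 bytes ≤ B = 7; zero-pad to 7 bytes: K' = 47 43 22 22 85 00 00.
K' ⊕ ipad = 71 75 14 14 b3 36 36.  K' ⊕ opad = 1b 1f 7e 7e d9 5c 5c.
Inner input = (K'⊕ipad) ∥ m = 71 75 14 14 b3 36 36 ∥ 75 63 7a 76.
Inner hash: sum = 113+117+20+20+179+54+54+117+99+122+118 = 1013; mod 256 = 245 → f5.
Outer input = (K'⊕opad) ∥ inner = 1b 1f 7e 7e d9 5c 5c ∥ f5.
Outer hash (tag): sum = 27+31+126+126+217+92+92+245 = 956; mod 256 = 188 → bc.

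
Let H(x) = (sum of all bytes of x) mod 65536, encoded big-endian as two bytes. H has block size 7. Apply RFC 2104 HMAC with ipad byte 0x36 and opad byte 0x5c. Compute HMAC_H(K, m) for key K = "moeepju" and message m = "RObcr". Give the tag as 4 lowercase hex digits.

017c

Key "moeepju" = 6d 6f 65 65 70 6a 75 is exactly B = 7 bytes: K' = 6d 6f 65 65 70 6a 75.
K' ⊕ ipad = 5b 59 53 53 46 5c 43.  K' ⊕ opad = 31 33 39 39 2c 36 29.
Inner input = (K'⊕ipad) ∥ m = 5b 59 53 53 46 5c 43 ∥ 52 4f 62 63 72.
Inner hash: sum = 91+89+83+83+70+92+67+82+79+98+99+114 = 1047 → 04 17.
Outer input = (K'⊕opad) ∥ inner = 31 33 39 39 2c 36 29 ∥ 04 17.
Outer hash (tag): sum = 49+51+57+57+44+54+41+4+23 = 380 → 01 7c.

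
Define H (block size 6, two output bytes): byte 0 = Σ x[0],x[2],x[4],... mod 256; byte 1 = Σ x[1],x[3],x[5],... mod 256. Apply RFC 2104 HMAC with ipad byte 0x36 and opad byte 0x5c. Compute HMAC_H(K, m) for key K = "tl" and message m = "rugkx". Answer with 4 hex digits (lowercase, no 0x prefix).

df8e

Key "tl" = 74 6c is 2 bytes ≤ B = 6; zero-pad to 6 bytes: K' = 74 6c 00 00 00 00.
K' ⊕ ipad = 42 5a 36 36 36 36.  K' ⊕ opad = 28 30 5c 5c 5c 5c.
Inner input = (K'⊕ipad) ∥ m = 42 5a 36 36 36 36 ∥ 72 75 67 6b 78.
Inner hash: even-index sum = 511 mod 256 = 255; odd-index sum = 422 mod 256 = 166 → ff a6.
Outer input = (K'⊕opad) ∥ inner = 28 30 5c 5c 5c 5c ∥ ff a6.
Outer hash (tag): even-index sum = 479 mod 256 = 223; odd-index sum = 398 mod 256 = 142 → df 8e.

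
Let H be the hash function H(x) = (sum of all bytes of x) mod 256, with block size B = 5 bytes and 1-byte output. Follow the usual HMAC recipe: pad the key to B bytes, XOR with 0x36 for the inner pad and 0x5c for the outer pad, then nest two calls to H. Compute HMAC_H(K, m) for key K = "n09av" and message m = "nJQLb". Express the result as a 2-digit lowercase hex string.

Key "n09av" = 6e 30 39 61 76 is exactly B = 5 bytes: K' = 6e 30 39 61 76.
K' ⊕ ipad = 58 06 0f 57 40.  K' ⊕ opad = 32 6c 65 3d 2a.
Inner input = (K'⊕ipad) ∥ m = 58 06 0f 57 40 ∥ 6e 4a 51 4c 62.
Inner hash: sum = 88+6+15+87+64+110+74+81+76+98 = 699; mod 256 = 187 → bb.
Outer input = (K'⊕opad) ∥ inner = 32 6c 65 3d 2a ∥ bb.
Outer hash (tag): sum = 50+108+101+61+42+187 = 549; mod 256 = 37 → 25.

25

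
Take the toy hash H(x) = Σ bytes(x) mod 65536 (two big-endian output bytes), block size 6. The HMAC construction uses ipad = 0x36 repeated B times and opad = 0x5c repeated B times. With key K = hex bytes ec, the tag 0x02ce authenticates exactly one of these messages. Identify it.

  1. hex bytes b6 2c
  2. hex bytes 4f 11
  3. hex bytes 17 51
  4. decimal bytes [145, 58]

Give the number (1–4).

3

Key hex bytes ec is 1 byte ≤ B = 6; zero-pad to 6 bytes: K' = ec 00 00 00 00 00.
K' ⊕ ipad = da 36 36 36 36 36; K' ⊕ opad = b0 5c 5c 5c 5c 5c.
m1: inner = H(da 36 36 36 36 36 b6 2c) = 02 ca; tag = H(b0 5c 5c 5c 5c 5c 02 ca) = 0348
m2: inner = H(da 36 36 36 36 36 4f 11) = 02 48; tag = H(b0 5c 5c 5c 5c 5c 02 48) = 02c6
m3: inner = H(da 36 36 36 36 36 17 51) = 02 50; tag = H(b0 5c 5c 5c 5c 5c 02 50) = 02ce ← matches
m4: inner = H(da 36 36 36 36 36 91 3a) = 02 b3; tag = H(b0 5c 5c 5c 5c 5c 02 b3) = 0331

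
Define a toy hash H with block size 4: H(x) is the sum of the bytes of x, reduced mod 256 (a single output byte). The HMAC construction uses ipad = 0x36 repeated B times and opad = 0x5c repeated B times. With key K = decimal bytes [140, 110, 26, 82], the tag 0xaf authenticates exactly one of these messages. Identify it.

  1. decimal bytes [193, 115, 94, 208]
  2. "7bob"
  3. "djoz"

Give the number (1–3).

Key decimal bytes [140, 110, 26, 82] = 8c 6e 1a 52 is exactly B = 4 bytes: K' = 8c 6e 1a 52.
K' ⊕ ipad = ba 58 2c 64; K' ⊕ opad = d0 32 46 0e.
m1: inner = H(ba 58 2c 64 c1 73 5e d0) = 04; tag = H(d0 32 46 0e 04) = 5a
m2: inner = H(ba 58 2c 64 37 62 6f 62) = 0c; tag = H(d0 32 46 0e 0c) = 62
m3: inner = H(ba 58 2c 64 64 6a 6f 7a) = 59; tag = H(d0 32 46 0e 59) = af ← matches

3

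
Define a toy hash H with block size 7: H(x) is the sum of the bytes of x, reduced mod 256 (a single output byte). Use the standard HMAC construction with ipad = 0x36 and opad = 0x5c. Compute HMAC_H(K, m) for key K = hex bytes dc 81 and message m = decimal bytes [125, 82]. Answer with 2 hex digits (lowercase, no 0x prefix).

Key hex bytes dc 81 is 2 bytes ≤ B = 7; zero-pad to 7 bytes: K' = dc 81 00 00 00 00 00.
K' ⊕ ipad = ea b7 36 36 36 36 36.  K' ⊕ opad = 80 dd 5c 5c 5c 5c 5c.
Inner input = (K'⊕ipad) ∥ m = ea b7 36 36 36 36 36 ∥ 7d 52.
Inner hash: sum = 234+183+54+54+54+54+54+125+82 = 894; mod 256 = 126 → 7e.
Outer input = (K'⊕opad) ∥ inner = 80 dd 5c 5c 5c 5c 5c ∥ 7e.
Outer hash (tag): sum = 128+221+92+92+92+92+92+126 = 935; mod 256 = 167 → a7.

a7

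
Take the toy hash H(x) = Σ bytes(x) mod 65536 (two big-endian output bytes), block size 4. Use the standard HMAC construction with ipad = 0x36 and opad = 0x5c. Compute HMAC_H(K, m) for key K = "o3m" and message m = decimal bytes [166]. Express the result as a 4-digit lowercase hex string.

01c5

Key "o3m" = 6f 33 6d is 3 bytes ≤ B = 4; zero-pad to 4 bytes: K' = 6f 33 6d 00.
K' ⊕ ipad = 59 05 5b 36.  K' ⊕ opad = 33 6f 31 5c.
Inner input = (K'⊕ipad) ∥ m = 59 05 5b 36 ∥ a6.
Inner hash: sum = 89+5+91+54+166 = 405 → 01 95.
Outer input = (K'⊕opad) ∥ inner = 33 6f 31 5c ∥ 01 95.
Outer hash (tag): sum = 51+111+49+92+1+149 = 453 → 01 c5.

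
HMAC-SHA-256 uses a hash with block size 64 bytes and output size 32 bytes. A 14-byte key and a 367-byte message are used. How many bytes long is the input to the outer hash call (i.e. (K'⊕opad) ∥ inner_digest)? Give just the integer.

Key is 14 ≤ 64 bytes, zero-padded: |K'| = 64.
Outer input = (K'⊕opad) ∥ H(inner) → 64 + 32 = 96 bytes.

96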